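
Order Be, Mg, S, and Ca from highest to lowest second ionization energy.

S, Be, Mg, Ca

After 1 electron has been removed, what remains? Be⁺ still has 1 valence electron; Mg⁺ still has 1 valence electron; S⁺ still has 5 valence electrons; Ca⁺ still has 1 valence electron.
All are still removing valence electrons, so compare the +1 ions as you would atoms: IE_2 generally rises across a period (higher Z_eff) and falls down a group (larger shell), subject to the usual subshell exceptions.
Valence configurations: Be⁺ [He]2s¹, Mg⁺ [Ne]3s¹, S⁺ [Ne]3s²3p³, Ca⁺ [Ar]4s¹.
Approximate IE_2 values (kJ/mol): Be 1757, Mg 1451, S 2252, Ca 1145.
Overall IE_2 order: Ca < Mg < Be < S.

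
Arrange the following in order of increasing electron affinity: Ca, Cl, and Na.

Na is in period 3, group 1; Cl is in period 3, group 17; Ca is in period 4, group 2.
Adding an electron releases more energy for atoms nearer the top right (short of the noble gases).
Neither a single period nor a single group — weigh both effects.
Na > Ca: the two effects oppose for this pair; the down-group effect wins (53 vs 2 kJ/mol).
Cl > Na: both are in period 3; the period trend gives Cl the larger value.
Approximate values (kJ/mol): Na 53, Cl 349, Ca 2.
So from lowest to highest: Ca < Na < Cl.

Ca, Na, Cl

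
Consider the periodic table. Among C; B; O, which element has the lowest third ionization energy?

B

After 2 electrons have been removed, what remains? C²⁺ still has 2 valence electrons; B²⁺ still has 1 valence electron; O²⁺ still has 4 valence electrons.
All are still removing valence electrons, so compare the +2 ions as you would atoms: IE_3 generally rises across a period (higher Z_eff) and falls down a group (larger shell), subject to the usual subshell exceptions.
Valence configurations: C²⁺ [He]2s², B²⁺ [He]2s¹, O²⁺ [He]2s²2p².
The numbers (kJ/mol): C 4620, B 3660, O 5300.
So the third ionization energies run B < C < O.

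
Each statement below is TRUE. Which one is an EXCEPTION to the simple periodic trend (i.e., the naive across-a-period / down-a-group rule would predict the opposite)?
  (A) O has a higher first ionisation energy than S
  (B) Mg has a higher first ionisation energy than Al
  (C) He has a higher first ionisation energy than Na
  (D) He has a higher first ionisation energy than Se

(B)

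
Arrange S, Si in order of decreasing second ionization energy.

S > Si

IE_2 is the cost of taking one more electron from the +1 cation: S⁺ still has 5 valence electrons; Si⁺ still has 3 valence electrons.
All are still removing valence electrons, so compare the +1 ions as you would atoms: IE_2 generally rises across a period (higher Z_eff) and falls down a group (larger shell), subject to the usual subshell exceptions.
Valence configurations: S⁺ [Ne]3s²3p³, Si⁺ [Ne]3s²3p¹.
Approximate IE_2 values (kJ/mol): S 2252, Si 1577.
Hence IE_2: Si < S.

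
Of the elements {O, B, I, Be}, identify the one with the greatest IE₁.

O

Be is in period 2, group 2; B is in period 2, group 13; O is in period 2, group 16; I is in period 5, group 17.
Removing the outermost electron gets harder across a period and easier down a group.
Neither a single period nor a single group — weigh both effects.
Be > B: this pair runs against the simple trend — see the exception note.
I > Be: period and group pull opposite ways; the across-period shift dominates (1008 vs 900 kJ/mol).
O > I: the two effects oppose for this pair; the down-group effect wins (1314 vs 1008 kJ/mol).
Note the exception: Be has a higher first ionization energy than B, contrary to the simple trend — removing B's lone 2p electron is easier than breaking Be's filled 2s².
For reference (kJ/mol): Be 900, B 801, O 1314, I 1008.
The greatest IE₁ among these belongs to O.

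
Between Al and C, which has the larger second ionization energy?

After 1 electron has been removed, what remains? Al⁺ still has 2 valence electrons; C⁺ still has 3 valence electrons.
All are still removing valence electrons, so compare the +1 ions as you would atoms: IE_2 generally rises across a period (higher Z_eff) and falls down a group (larger shell), subject to the usual subshell exceptions.
Valence configurations: Al⁺ [Ne]3s², C⁺ [He]2s²2p¹.
The numbers (kJ/mol): Al 1817, C 2353.
Overall IE_2 order: Al < C.

C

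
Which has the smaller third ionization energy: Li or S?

S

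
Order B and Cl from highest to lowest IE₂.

B > Cl

After 1 electron has been removed, what remains? B⁺ still has 2 valence electrons; Cl⁺ still has 6 valence electrons.
All are still removing valence electrons, so compare the +1 ions as you would atoms: IE_2 generally rises across a period (higher Z_eff) and falls down a group (larger shell), subject to the usual subshell exceptions.
Valence configurations: B⁺ [He]2s², Cl⁺ [Ne]3s²3p⁴.
Approximate IE_2 values (kJ/mol): B 2427, Cl 2298.
So the second ionization energies run Cl < B.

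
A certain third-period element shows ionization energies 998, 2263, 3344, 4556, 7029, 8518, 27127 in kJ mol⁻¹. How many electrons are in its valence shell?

6

Look for the largest jump between consecutive ionization energies: IE7/IE6 ≈ 3.2, far larger than any earlier ratio.
That jump marks the point where a core electron is being removed. So the atom has 6 valence electrons.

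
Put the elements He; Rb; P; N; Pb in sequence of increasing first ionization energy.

Rb, Pb, P, N, He

He is in period 1, group 18; N is in period 2, group 15; P is in period 3, group 15; Rb is in period 5, group 1; Pb is in period 6, group 14.
First ionization energy rises across a period (greater Z_eff holds electrons more tightly) and falls down a group (valence electrons are farther from the nucleus).
These span different periods and groups, so the two trends combine.
Pb > Rb: period and group pull opposite ways; the across-period shift dominates (716 vs 403 kJ/mol).
P > Pb: both effects reinforce here, so P is clearly the higher of the two.
N > P: N sits above P in group 15, so the down-group effect alone puts N higher.
He > N: both effects reinforce here, so He is clearly the higher of the two.
For reference (kJ/mol): He 2372, N 1402, P 1012, Rb 403, Pb 716.
So from lowest to highest: Rb < Pb < P < N < He.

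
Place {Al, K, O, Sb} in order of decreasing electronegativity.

O is in period 2, group 16; Al is in period 3, group 13; K is in period 4, group 1; Sb is in period 5, group 15.
Electronegativity increases across a period and decreases down a group, tracking effective nuclear charge and atomic size.
Here both period and group differ, so the two effects have to be weighed against each other.
Al > K: both effects reinforce here, so Al is clearly the higher of the two.
Sb > Al: the two effects oppose for this pair; the across-period effect wins (2.05 vs 1.61).
O > Sb: relative to Sb, both the across-period and down-group shifts push O's electronegativity up.
Tabulated electronegativity (Pauling): O 3.44, Al 1.61, K 0.82, Sb 2.05.
So from highest to lowest: O > Sb > Al > K.

O, Sb, Al, K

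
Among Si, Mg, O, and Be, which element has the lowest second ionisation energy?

After 1 electron has been removed, what remains? Si⁺ still has 3 valence electrons; Mg⁺ still has 1 valence electron; O⁺ still has 5 valence electrons; Be⁺ still has 1 valence electron.
All are still removing valence electrons, so compare the +1 ions as you would atoms: IE_2 generally rises across a period (higher Z_eff) and falls down a group (larger shell), subject to the usual subshell exceptions.
Valence configurations: Si⁺ [Ne]3s²3p¹, Mg⁺ [Ne]3s¹, O⁺ [He]2s²2p³, Be⁺ [He]2s¹.
Approximate IE_2 values (kJ/mol): Si 1577, Mg 1451, O 3388, Be 1757.
Hence IE_2: Mg < Si < Be < O.

Mg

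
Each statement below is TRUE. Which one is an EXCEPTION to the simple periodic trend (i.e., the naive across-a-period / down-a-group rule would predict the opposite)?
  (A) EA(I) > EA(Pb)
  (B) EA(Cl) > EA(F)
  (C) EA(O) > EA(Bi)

The general trend: electron affinity increases across a period and decreases down a group.
(A) I (period 5, group 17) vs Pb (period 6, group 14): the stated order agrees with the simple trend.
(B) Cl (period 3, group 17) vs F (period 2, group 17): the stated order contradicts the simple trend.
(C) O (period 2, group 16) vs Bi (period 6, group 15): the stated order agrees with the simple trend.
The exception is (B): F's small 2p subshell makes the incoming electron feel strong e⁻–e⁻ repulsion, so Cl actually releases more energy on gaining an electron.

(B)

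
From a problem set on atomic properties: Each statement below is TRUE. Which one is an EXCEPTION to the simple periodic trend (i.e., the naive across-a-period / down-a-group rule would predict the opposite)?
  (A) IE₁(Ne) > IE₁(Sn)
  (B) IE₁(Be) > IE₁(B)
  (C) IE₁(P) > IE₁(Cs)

The general trend: IE₁ increases across a period and decreases down a group.
(A) Ne (period 2, group 18) vs Sn (period 5, group 14): the stated order agrees with the simple trend.
(B) Be (period 2, group 2) vs B (period 2, group 13): the stated order contradicts the simple trend.
(C) P (period 3, group 15) vs Cs (period 6, group 1): the stated order agrees with the simple trend.
The exception is (B): removing B's lone 2p electron is easier than breaking Be's filled 2s².

(B)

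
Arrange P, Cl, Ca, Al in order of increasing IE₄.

After 3 electrons have been removed, what remains? P³⁺ still has 2 valence electrons; Cl³⁺ still has 4 valence electrons; Ca³⁺ is already 1 electron into the core; Al³⁺ is the bare [Ne] core.
Breaking into a closed-shell core is much more expensive than removing a leftover valence electron — Ca and Al have the largest IE_4 here.
Valence configurations: P³⁺ [Ne]3s², Cl³⁺ [Ne]3s²3p².
Approximate IE_4 values (kJ/mol): P 4964, Cl 5159, Ca 6491, Al 11577.
So the fourth ionization energies run P < Cl < Ca < Al.

P < Cl < Ca < Al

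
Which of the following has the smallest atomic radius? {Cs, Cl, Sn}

Cl is in period 3, group 17; Sn is in period 5, group 14; Cs is in period 6, group 1.
Moving right in a period, electrons are added to the same shell under a stronger nuclear pull, so atoms get smaller; moving down, a new shell is opened and atoms get larger.
Neither a single period nor a single group — weigh both effects.
Sn > Cl: both effects reinforce here, so Sn is clearly the larger of the two.
Cs > Sn: relative to Sn, both the across-period and down-group shifts push Cs's atomic radius up.
For reference (pm): Cl 99, Sn 140, Cs 232.
The smallest atomic radius among these belongs to Cl.

Cl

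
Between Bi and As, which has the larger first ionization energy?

As is in period 4, group 15; Bi is in period 6, group 15.
IE₁ increases left→right with effective nuclear charge and decreases top→bottom as the valence shell moves farther out.
All are in group 15, so first ionization energy increases up the group.
So As has the larger first ionization energy (As > Bi).

As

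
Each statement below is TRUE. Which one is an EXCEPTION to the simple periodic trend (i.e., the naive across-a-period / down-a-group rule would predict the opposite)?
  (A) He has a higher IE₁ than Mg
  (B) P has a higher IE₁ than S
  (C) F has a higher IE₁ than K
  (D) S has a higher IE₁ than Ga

(B)

The general trend: IE₁ increases across a period and decreases down a group.
(A) He (period 1, group 18) vs Mg (period 3, group 2): the stated order agrees with the simple trend.
(B) P (period 3, group 15) vs S (period 3, group 16): the stated order contradicts the simple trend.
(C) F (period 2, group 17) vs K (period 4, group 1): the stated order agrees with the simple trend.
(D) S (period 3, group 16) vs Ga (period 4, group 13): the stated order agrees with the simple trend.
The exception is (B): S (3p⁴) ionizes more easily than half-filled P (3p³) because the paired 3p electron in S is pushed out by e⁻–e⁻ repulsion.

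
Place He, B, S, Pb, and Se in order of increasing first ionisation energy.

Pb, B, Se, S, He

IE₁ increases left→right with effective nuclear charge and decreases top→bottom as the valence shell moves farther out.
These span different periods and groups, so the two trends combine.
B > Pb: the two effects oppose for this pair; the down-group effect wins (801 vs 716 kJ/mol).
Se > B: the two effects oppose for this pair; the across-period effect wins (941 vs 801 kJ/mol).
S > Se: S sits above Se in group 16, so the down-group effect alone puts S higher.
He > S: relative to S, both the across-period and down-group shifts push He's first ionization energy up.
Approximate values (kJ/mol): He 2372, B 801, S 1000, Se 941, Pb 716.
So from lowest to highest: Pb < B < Se < S < He.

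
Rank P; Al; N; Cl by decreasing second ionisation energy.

N > Cl > P > Al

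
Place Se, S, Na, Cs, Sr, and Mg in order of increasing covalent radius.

S, Se, Mg, Na, Sr, Cs

Na is in period 3, group 1; Mg is in period 3, group 2; S is in period 3, group 16; Se is in period 4, group 16; Sr is in period 5, group 2; Cs is in period 6, group 1.
Radius decreases left→right (rising Z_eff, same n) and increases top→bottom (higher n).
Neither a single period nor a single group — weigh both effects.
Se > S: Se sits below S in group 16, so the down-group effect alone puts Se larger.
Mg > Se: period and group pull opposite ways; the across-period shift dominates (139 vs 116 pm).
Na > Mg: both are in period 3; the period trend gives Na the larger value.
Sr > Na: the two effects oppose for this pair; the down-group effect wins (185 vs 155 pm).
Cs > Sr: relative to Sr, both the across-period and down-group shifts push Cs's atomic radius up.
Tabulated atomic radius (pm): Na 155, Mg 139, S 103, Se 116, Sr 185, Cs 232.
So from smallest to largest: S < Se < Mg < Na < Sr < Cs.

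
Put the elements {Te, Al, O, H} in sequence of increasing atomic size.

H is in period 1, group 1; O is in period 2, group 16; Al is in period 3, group 13; Te is in period 5, group 16.
Across a period the added protons contract the valence shell; down a group each new principal shell makes the atom larger.
Neither a single period nor a single group — weigh both effects.
O > H: the two effects oppose for this pair; the down-group effect wins (63 vs 32 pm).
Al > O: relative to O, both the across-period and down-group shifts push Al's atomic radius up.
Te > Al: period and group pull opposite ways; the down-group shift dominates (136 vs 126 pm).
Approximate values (pm): H 32, O 63, Al 126, Te 136.
So from smallest to largest: H < O < Al < Te.

H < O < Al < Te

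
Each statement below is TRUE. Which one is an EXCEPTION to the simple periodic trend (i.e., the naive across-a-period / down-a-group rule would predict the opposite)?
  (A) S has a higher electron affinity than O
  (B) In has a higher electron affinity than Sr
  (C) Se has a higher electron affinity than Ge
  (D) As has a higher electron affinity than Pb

(A)

The general trend: electron affinity increases across a period and decreases down a group.
(A) S (period 3, group 16) vs O (period 2, group 16): the stated order contradicts the simple trend.
(B) In (period 5, group 13) vs Sr (period 5, group 2): the stated order agrees with the simple trend.
(C) Se (period 4, group 16) vs Ge (period 4, group 14): the stated order agrees with the simple trend.
(D) As (period 4, group 15) vs Pb (period 6, group 14): the stated order agrees with the simple trend.
The exception is (A): the compact 2p subshell of O repels the added electron more than S's larger 3p does.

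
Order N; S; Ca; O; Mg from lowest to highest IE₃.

S, N, Ca, O, Mg

After 2 electrons have been removed, what remains? N²⁺ still has 3 valence electrons; S²⁺ still has 4 valence electrons; Ca²⁺ is the bare [Ar] core; O²⁺ still has 4 valence electrons; Mg²⁺ is the bare [Ne] core.
Usually core removal costs more than valence removal, but here the competition is close: a tightly held n=2 valence electron can cost more to remove than an n=3 core electron, so the actual values have to decide it.
Valence configurations: N²⁺ [He]2s²2p¹, S²⁺ [Ne]3s²3p², O²⁺ [He]2s²2p².
Tabulated IE_3 (kJ/mol): N 4578, S 3357, Ca 4912, O 5300, Mg 7733.
Hence IE_3: S < N < Ca < O < Mg.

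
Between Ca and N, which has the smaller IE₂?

Consider each +1 ion: Ca⁺ still has 1 valence electron; N⁺ still has 4 valence electrons.
All are still removing valence electrons, so compare the +1 ions as you would atoms: IE_2 generally rises across a period (higher Z_eff) and falls down a group (larger shell), subject to the usual subshell exceptions.
Valence configurations: Ca⁺ [Ar]4s¹, N⁺ [He]2s²2p².
Tabulated IE_2 (kJ/mol): Ca 1145, N 2856.
Overall IE_2 order: Ca < N.

Ca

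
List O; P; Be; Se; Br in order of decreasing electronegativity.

O, Br, Se, P, Be

EN rises left→right (higher Z_eff, smaller atoms) and falls top→bottom (larger, more shielded atoms).
Here both period and group differ, so the two effects have to be weighed against each other.
P > Be: the two effects oppose for this pair; the across-period effect wins (2.19 vs 1.57).
Se > P: the two effects oppose for this pair; the across-period effect wins (2.55 vs 2.19).
Br > Se: Br lies to the right of Se in period 4, so the across-period effect alone puts Br higher.
O > Br: period and group pull opposite ways; the down-group shift dominates (3.44 vs 2.96).
Tabulated electronegativity (Pauling): Be 1.57, O 3.44, P 2.19, Se 2.55, Br 2.96.
So from highest to lowest: O > Br > Se > P > Be.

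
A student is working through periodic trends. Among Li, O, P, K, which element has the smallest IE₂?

The second ionization energy removes an electron from the +1 ion. For each element: Li⁺ is the bare [He] core; O⁺ still has 5 valence electrons; P⁺ still has 4 valence electrons; K⁺ is the bare [Ar] core.
Usually core removal costs more than valence removal, but here the competition is close: a tightly held n=2 valence electron can cost more to remove than an n=3 core electron, so the actual values have to decide it.
Valence configurations: O⁺ [He]2s²2p³, P⁺ [Ne]3s²3p².
The numbers (kJ/mol): Li 7298, O 3388, P 1907, K 3052.
Overall IE_2 order: P < K < O < Li.

P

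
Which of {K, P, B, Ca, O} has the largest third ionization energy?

Consider each +2 ion: K²⁺ is already 1 electron into the core; P²⁺ still has 3 valence electrons; B²⁺ still has 1 valence electron; Ca²⁺ is the bare [Ar] core; O²⁺ still has 4 valence electrons.
Usually core removal costs more than valence removal, but here the competition is close: a tightly held n=2 valence electron can cost more to remove than an n=3 core electron, so the actual values have to decide it.
Valence configurations: P²⁺ [Ne]3s²3p¹, B²⁺ [He]2s¹, O²⁺ [He]2s²2p².
Tabulated IE_3 (kJ/mol): K 4420, P 2914, B 3660, Ca 4912, O 5300.
Overall IE_3 order: P < B < K < Ca < O.

O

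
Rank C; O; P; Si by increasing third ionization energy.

P < Si < C < O

Consider each +2 ion: C²⁺ still has 2 valence electrons; O²⁺ still has 4 valence electrons; P²⁺ still has 3 valence electrons; Si²⁺ still has 2 valence electrons.
All are still removing valence electrons, so compare the +2 ions as you would atoms: IE_3 generally rises across a period (higher Z_eff) and falls down a group (larger shell), subject to the usual subshell exceptions.
Valence configurations: C²⁺ [He]2s², O²⁺ [He]2s²2p², P²⁺ [Ne]3s²3p¹, Si²⁺ [Ne]3s².
P²⁺ loses a lone 3p electron whereas Si²⁺ must break into a filled 3s² pair, so IE_3(Si) > IE_3(P) even though P has the higher nuclear charge.
Tabulated IE_3 (kJ/mol): C 4620, O 5300, P 2914, Si 3232.
So the third ionization energies run P < Si < C < O.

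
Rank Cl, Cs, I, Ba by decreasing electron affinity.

Cl, I, Cs, Ba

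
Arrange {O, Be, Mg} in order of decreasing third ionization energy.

Be > Mg > O

IE_3 is the cost of taking one more electron from the +2 cation: O²⁺ still has 4 valence electrons; Be²⁺ is the bare [He] core; Mg²⁺ is the bare [Ne] core.
Pulling an electron out of a noble-gas core costs far more than removing a remaining valence electron, so Mg and Be sit at the high end of IE_3.
Approximate IE_3 values (kJ/mol): O 5300, Be 14849, Mg 7733.
Overall IE_3 order: O < Mg < Be.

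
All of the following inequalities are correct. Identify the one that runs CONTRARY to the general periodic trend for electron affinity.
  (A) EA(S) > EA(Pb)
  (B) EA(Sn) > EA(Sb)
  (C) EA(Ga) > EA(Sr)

(B)

The general trend: electron affinity increases across a period and decreases down a group.
(A) S (period 3, group 16) vs Pb (period 6, group 14): the stated order agrees with the simple trend.
(B) Sn (period 5, group 14) vs Sb (period 5, group 15): the stated order contradicts the simple trend.
(C) Ga (period 4, group 13) vs Sr (period 5, group 2): the stated order agrees with the simple trend.
The exception is (B): adding an electron to Sb's half-filled 5p³ is unfavourable, so Sn has the more exothermic EA.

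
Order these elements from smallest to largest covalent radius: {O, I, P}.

O < P < I

O is in period 2, group 16; P is in period 3, group 15; I is in period 5, group 17.
Atomic radius shrinks across a period as nuclear charge pulls the same shell inward, and grows down a group as new shells are added.
Neither a single period nor a single group — weigh both effects.
P > O: relative to O, both the across-period and down-group shifts push P's atomic radius up.
I > P: period and group pull opposite ways; the down-group shift dominates (133 vs 111 pm).
Tabulated atomic radius (pm): O 63, P 111, I 133.
So from smallest to largest: O < P < I.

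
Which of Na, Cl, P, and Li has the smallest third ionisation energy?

P

IE_3 is the cost of taking one more electron from the +2 cation: Na²⁺ is already 1 electron into the core; Cl²⁺ still has 5 valence electrons; P²⁺ still has 3 valence electrons; Li²⁺ is already 1 electron into the core.
Pulling an electron out of a noble-gas core costs far more than removing a remaining valence electron, so Na and Li sit at the high end of IE_3.
Valence configurations: Cl²⁺ [Ne]3s²3p³, P²⁺ [Ne]3s²3p¹.
Tabulated IE_3 (kJ/mol): Na 6910, Cl 3822, P 2914, Li 11815.
Overall IE_3 order: P < Cl < Na < Li.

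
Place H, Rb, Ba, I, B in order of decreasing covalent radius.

Rb > Ba > I > B > H

Atomic radius shrinks across a period as nuclear charge pulls the same shell inward, and grows down a group as new shells are added.
Neither a single period nor a single group — weigh both effects.
B > H: the two effects oppose for this pair; the down-group effect wins (85 vs 32 pm).
I > B: period and group pull opposite ways; the down-group shift dominates (133 vs 85 pm).
Ba > I: relative to I, both the across-period and down-group shifts push Ba's atomic radius up.
Rb > Ba: the two effects oppose for this pair; the across-period effect wins (210 vs 196 pm).
For reference (pm): H 32, B 85, Rb 210, I 133, Ba 196.
So from largest to smallest: Rb > Ba > I > B > H.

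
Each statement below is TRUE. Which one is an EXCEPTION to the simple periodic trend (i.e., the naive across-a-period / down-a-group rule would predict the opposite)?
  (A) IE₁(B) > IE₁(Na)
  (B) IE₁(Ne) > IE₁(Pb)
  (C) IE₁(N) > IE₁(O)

(C)

The general trend: first ionisation energy increases across a period and decreases down a group.
(A) B (period 2, group 13) vs Na (period 3, group 1): the stated order agrees with the simple trend.
(B) Ne (period 2, group 18) vs Pb (period 6, group 14): the stated order agrees with the simple trend.
(C) N (period 2, group 15) vs O (period 2, group 16): the stated order contradicts the simple trend.
The exception is (C): pairing an electron in O's 2p⁴ costs repulsion energy, so O ionizes more easily than half-filled N (2p³).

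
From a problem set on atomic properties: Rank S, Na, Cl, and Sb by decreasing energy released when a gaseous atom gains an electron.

Electron affinity generally becomes more exothermic across a period toward the halogens and less exothermic down a group.
Neither a single period nor a single group — weigh both effects.
Sb > Na: the two effects oppose for this pair; the across-period effect wins (103 vs 53 kJ/mol).
S > Sb: both effects reinforce here, so S is clearly the higher of the two.
Cl > S: both are in period 3; the period trend gives Cl the larger value.
Tabulated electron affinity (kJ/mol): Na 53, S 200, Cl 349, Sb 103.
So from highest to lowest: Cl > S > Sb > Na.

Cl > S > Sb > Na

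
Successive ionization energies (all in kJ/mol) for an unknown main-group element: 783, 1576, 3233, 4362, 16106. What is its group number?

Group 14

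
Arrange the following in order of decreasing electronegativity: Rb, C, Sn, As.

C, As, Sn, Rb

C is in period 2, group 14; As is in period 4, group 15; Rb is in period 5, group 1; Sn is in period 5, group 14.
EN rises left→right (higher Z_eff, smaller atoms) and falls top→bottom (larger, more shielded atoms).
These span different periods and groups, so the two trends combine.
Sn > Rb: Sn lies to the right of Rb in period 5, so the across-period effect alone puts Sn higher.
As > Sn: both effects reinforce here, so As is clearly the higher of the two.
C > As: period and group pull opposite ways; the down-group shift dominates (2.55 vs 2.18).
For reference (Pauling): C 2.55, As 2.18, Rb 0.82, Sn 1.96.
So from highest to lowest: C > As > Sn > Rb.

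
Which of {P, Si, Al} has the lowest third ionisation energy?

Al

The third ionization energy removes an electron from the +2 ion. For each element: P²⁺ still has 3 valence electrons; Si²⁺ still has 2 valence electrons; Al²⁺ still has 1 valence electron.
All are still removing valence electrons, so compare the +2 ions as you would atoms: IE_3 generally rises across a period (higher Z_eff) and falls down a group (larger shell), subject to the usual subshell exceptions.
Valence configurations: P²⁺ [Ne]3s²3p¹, Si²⁺ [Ne]3s², Al²⁺ [Ne]3s¹.
P²⁺ loses a lone 3p electron whereas Si²⁺ must break into a filled 3s² pair, so IE_3(Si) > IE_3(P) even though P has the higher nuclear charge.
The numbers (kJ/mol): P 2914, Si 3232, Al 2745.
So the third ionization energies run Al < P < Si.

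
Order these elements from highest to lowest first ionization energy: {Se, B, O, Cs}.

O > Se > B > Cs

B is in period 2, group 13; O is in period 2, group 16; Se is in period 4, group 16; Cs is in period 6, group 1.
First ionization energy rises across a period (greater Z_eff holds electrons more tightly) and falls down a group (valence electrons are farther from the nucleus).
Here both period and group differ, so the two effects have to be weighed against each other.
B > Cs: both effects reinforce here, so B is clearly the higher of the two.
Se > B: period and group pull opposite ways; the across-period shift dominates (941 vs 801 kJ/mol).
O > Se: they share group 16; the group trend gives O the larger value.
Approximate values (kJ/mol): B 801, O 1314, Se 941, Cs 376.
So from highest to lowest: O > Se > B > Cs.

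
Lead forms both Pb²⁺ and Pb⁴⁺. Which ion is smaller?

Both ions have Z = 82 protons, but Pb⁴⁺ has lost more electrons, so its remaining electrons feel a larger effective nuclear charge per electron and are pulled in more tightly.
Higher positive charge → smaller ion, so Pb²⁺ > Pb⁴⁺.

Pb⁴⁺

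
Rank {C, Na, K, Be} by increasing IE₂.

IE_2 is the cost of taking one more electron from the +1 cation: C⁺ still has 3 valence electrons; Na⁺ is the bare [Ne] core; K⁺ is the bare [Ar] core; Be⁺ still has 1 valence electron.
Pulling an electron out of a noble-gas core costs far more than removing a remaining valence electron, so K and Na sit at the high end of IE_2.
Valence configurations: C⁺ [He]2s²2p¹, Be⁺ [He]2s¹.
Approximate IE_2 values (kJ/mol): C 2353, Na 4562, K 3052, Be 1757.
Overall IE_2 order: Be < C < K < Na.

Be < C < K < Na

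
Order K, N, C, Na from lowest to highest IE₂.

The second ionization energy removes an electron from the +1 ion. For each element: K⁺ is the bare [Ar] core; N⁺ still has 4 valence electrons; C⁺ still has 3 valence electrons; Na⁺ is the bare [Ne] core.
Pulling an electron out of a noble-gas core costs far more than removing a remaining valence electron, so K and Na sit at the high end of IE_2.
Valence configurations: N⁺ [He]2s²2p², C⁺ [He]2s²2p¹.
The numbers (kJ/mol): K 3052, N 2856, C 2353, Na 4562.
So the second ionization energies run C < N < K < Na.

C < N < K < Na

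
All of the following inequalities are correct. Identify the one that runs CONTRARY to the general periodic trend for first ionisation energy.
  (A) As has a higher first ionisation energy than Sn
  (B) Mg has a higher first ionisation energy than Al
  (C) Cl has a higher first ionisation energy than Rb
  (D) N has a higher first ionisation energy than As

(B)

The general trend: first ionisation energy increases across a period and decreases down a group.
(A) As (period 4, group 15) vs Sn (period 5, group 14): the stated order agrees with the simple trend.
(B) Mg (period 3, group 2) vs Al (period 3, group 13): the stated order contradicts the simple trend.
(C) Cl (period 3, group 17) vs Rb (period 5, group 1): the stated order agrees with the simple trend.
(D) N (period 2, group 15) vs As (period 4, group 15): the stated order agrees with the simple trend.
The exception is (B): Al's single 3p electron is easier to remove than one from Mg's filled 3s².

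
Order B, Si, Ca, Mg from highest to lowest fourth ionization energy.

Consider each +3 ion: B³⁺ is the bare [He] core; Si³⁺ still has 1 valence electron; Ca³⁺ is already 1 electron into the core; Mg³⁺ is already 1 electron into the core.
Pulling an electron out of a noble-gas core costs far more than removing a remaining valence electron, so Ca, Mg and B sit at the high end of IE_4.
Tabulated IE_4 (kJ/mol): B 25026, Si 4356, Ca 6491, Mg 10543.
Hence IE_4: Si < Ca < Mg < B.

B > Mg > Ca > Si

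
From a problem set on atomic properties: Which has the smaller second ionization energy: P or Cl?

P

The second ionization energy removes an electron from the +1 ion. For each element: P⁺ still has 4 valence electrons; Cl⁺ still has 6 valence electrons.
All are still removing valence electrons, so compare the +1 ions as you would atoms: IE_2 generally rises across a period (higher Z_eff) and falls down a group (larger shell), subject to the usual subshell exceptions.
Valence configurations: P⁺ [Ne]3s²3p², Cl⁺ [Ne]3s²3p⁴.
Approximate IE_2 values (kJ/mol): P 1907, Cl 2298.
Hence IE_2: P < Cl.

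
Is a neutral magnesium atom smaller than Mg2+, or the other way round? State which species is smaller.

Forming Mg2+ removes 2 electrons from Mg. Fewer electrons for the same nuclear charge means less shielding and a higher Z_eff on the remaining electrons, and for main-group metals the entire outer shell is lost.
A cation is smaller than its parent atom: Mg2+ < Mg.

Mg2+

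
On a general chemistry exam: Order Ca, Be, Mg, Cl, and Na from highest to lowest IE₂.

Na > Cl > Be > Mg > Ca

Consider each +1 ion: Ca⁺ still has 1 valence electron; Be⁺ still has 1 valence electron; Mg⁺ still has 1 valence electron; Cl⁺ still has 6 valence electrons; Na⁺ is the bare [Ne] core.
Breaking into a closed-shell core is much more expensive than removing a leftover valence electron — Na has the largest IE_2 here.
Valence configurations: Ca⁺ [Ar]4s¹, Be⁺ [He]2s¹, Mg⁺ [Ne]3s¹, Cl⁺ [Ne]3s²3p⁴.
Tabulated IE_2 (kJ/mol): Ca 1145, Be 1757, Mg 1451, Cl 2298, Na 4562.
Hence IE_2: Ca < Mg < Be < Cl < Na.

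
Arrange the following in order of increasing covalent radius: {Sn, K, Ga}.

Ga < Sn < K

K is in period 4, group 1; Ga is in period 4, group 13; Sn is in period 5, group 14.
Atomic radius shrinks across a period as nuclear charge pulls the same shell inward, and grows down a group as new shells are added.
These span different periods and groups, so the two trends combine.
Sn > Ga: period and group pull opposite ways; the down-group shift dominates (140 vs 124 pm).
K > Sn: the two effects oppose for this pair; the across-period effect wins (196 vs 140 pm).
For reference (pm): K 196, Ga 124, Sn 140.
So from smallest to largest: Ga < Sn < K.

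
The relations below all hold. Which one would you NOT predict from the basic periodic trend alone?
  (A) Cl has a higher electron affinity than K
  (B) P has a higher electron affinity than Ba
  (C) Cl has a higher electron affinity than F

The general trend: electron affinity increases across a period and decreases down a group.
(A) Cl (period 3, group 17) vs K (period 4, group 1): the stated order agrees with the simple trend.
(B) P (period 3, group 15) vs Ba (period 6, group 2): the stated order agrees with the simple trend.
(C) Cl (period 3, group 17) vs F (period 2, group 17): the stated order contradicts the simple trend.
The exception is (C): F's small 2p subshell makes the incoming electron feel strong e⁻–e⁻ repulsion, so Cl actually releases more energy on gaining an electron.

(C)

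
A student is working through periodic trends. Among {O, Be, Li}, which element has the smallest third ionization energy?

The third ionization energy removes an electron from the +2 ion. For each element: O²⁺ still has 4 valence electrons; Be²⁺ is the bare [He] core; Li²⁺ is already 1 electron into the core.
Core electrons are held far more tightly than valence electrons, so Li and Be top the IE_3 order.
The numbers (kJ/mol): O 5300, Be 14849, Li 11815.
So the third ionization energies run O < Li < Be.

O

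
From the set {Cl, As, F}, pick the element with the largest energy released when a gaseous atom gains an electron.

Cl

Electron affinity generally becomes more exothermic across a period toward the halogens and less exothermic down a group.
Neither a single period nor a single group — weigh both effects.
F > As: relative to As, both the across-period and down-group shifts push F's electron affinity up.
Cl > F: this pair runs against the simple trend — see the exception note.
Note the exception: Cl has a higher electron affinity than F, contrary to the simple trend — F's small 2p subshell makes the incoming electron feel strong e⁻–e⁻ repulsion, so Cl actually releases more energy on gaining an electron.
For reference (kJ/mol): F 328, Cl 349, As 78.
The largest energy released when a gaseous atom gains an electron among these belongs to Cl.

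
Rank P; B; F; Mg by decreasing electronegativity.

F > P > B > Mg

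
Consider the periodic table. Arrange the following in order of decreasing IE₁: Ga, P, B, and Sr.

P, B, Ga, Sr

B is in period 2, group 13; P is in period 3, group 15; Ga is in period 4, group 13; Sr is in period 5, group 2.
Removing the outermost electron gets harder across a period and easier down a group.
These span different periods and groups, so the two trends combine.
Ga > Sr: both effects reinforce here, so Ga is clearly the higher of the two.
B > Ga: B sits above Ga in group 13, so the down-group effect alone puts B higher.
P > B: period and group pull opposite ways; the across-period shift dominates (1012 vs 801 kJ/mol).
For reference (kJ/mol): B 801, P 1012, Ga 579, Sr 550.
So from highest to lowest: P > B > Ga > Sr.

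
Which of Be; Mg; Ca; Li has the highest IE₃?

The third ionization energy removes an electron from the +2 ion. For each element: Be²⁺ is the bare [He] core; Mg²⁺ is the bare [Ne] core; Ca²⁺ is the bare [Ar] core; Li²⁺ is already 1 electron into the core.
All of these are removing an electron from a noble-gas core or deeper; the smaller core (lower principal quantum number) is held far more tightly, and within a period the higher nuclear charge binds the same core more tightly.
Approximate IE_3 values (kJ/mol): Be 14849, Mg 7733, Ca 4912, Li 11815.
Hence IE_3: Ca < Mg < Li < Be.

Be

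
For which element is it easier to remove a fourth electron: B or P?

P

The fourth ionization energy removes an electron from the +3 ion. For each element: B³⁺ is the bare [He] core; P³⁺ still has 2 valence electrons.
Breaking into a closed-shell core is much more expensive than removing a leftover valence electron — B has the largest IE_4 here.
Approximate IE_4 values (kJ/mol): B 25026, P 4964.
Overall IE_4 order: P < B.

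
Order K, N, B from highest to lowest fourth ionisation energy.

IE_4 is the cost of taking one more electron from the +3 cation: K³⁺ is already 2 electrons into the core; N³⁺ still has 2 valence electrons; B³⁺ is the bare [He] core.
Usually core removal costs more than valence removal, but here the competition is close: a tightly held n=2 valence electron can cost more to remove than an n=3 core electron, so the actual values have to decide it.
The numbers (kJ/mol): K 5877, N 7475, B 25026.
Hence IE_4: K < N < B.

B, N, K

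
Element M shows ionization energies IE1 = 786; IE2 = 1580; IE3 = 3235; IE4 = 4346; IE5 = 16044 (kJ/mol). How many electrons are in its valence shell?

Look for the largest jump between consecutive ionization energies: IE5/IE4 ≈ 3.7, far larger than any earlier ratio.
That jump marks the point where a core electron is being removed. So the atom has 4 valence electrons.

4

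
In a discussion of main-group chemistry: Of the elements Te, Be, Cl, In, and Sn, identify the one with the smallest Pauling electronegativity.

Smaller atoms with higher effective nuclear charge are more electronegative.
Neither a single period nor a single group — weigh both effects.
In > Be: the two effects oppose for this pair; the across-period effect wins (1.78 vs 1.57).
Sn > In: both are in period 5; the period trend gives Sn the larger value.
Te > Sn: both are in period 5; the period trend gives Te the larger value.
Cl > Te: both effects reinforce here, so Cl is clearly the higher of the two.
Tabulated electronegativity (Pauling): Be 1.57, Cl 3.16, In 1.78, Sn 1.96, Te 2.10.
The smallest Pauling electronegativity among these belongs to Be.

Be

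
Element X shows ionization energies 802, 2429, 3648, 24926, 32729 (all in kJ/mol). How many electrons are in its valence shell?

3

Look for the largest jump between consecutive ionization energies: IE4/IE3 ≈ 6.8, far larger than any earlier ratio.
That jump marks the point where a core electron is being removed. So the atom has 3 valence electrons.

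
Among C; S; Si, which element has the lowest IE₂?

Si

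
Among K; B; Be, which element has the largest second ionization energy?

The second ionization energy removes an electron from the +1 ion. For each element: K⁺ is the bare [Ar] core; B⁺ still has 2 valence electrons; Be⁺ still has 1 valence electron.
Pulling an electron out of a noble-gas core costs far more than removing a remaining valence electron, so K sits at the high end of IE_2.
Valence configurations: B⁺ [He]2s², Be⁺ [He]2s¹.
Approximate IE_2 values (kJ/mol): K 3052, B 2427, Be 1757.
So the second ionization energies run Be < B < K.

K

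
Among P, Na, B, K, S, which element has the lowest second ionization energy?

P

IE_2 is the cost of taking one more electron from the +1 cation: P⁺ still has 4 valence electrons; Na⁺ is the bare [Ne] core; B⁺ still has 2 valence electrons; K⁺ is the bare [Ar] core; S⁺ still has 5 valence electrons.
Core electrons are held far more tightly than valence electrons, so K and Na top the IE_2 order.
Valence configurations: P⁺ [Ne]3s²3p², B⁺ [He]2s², S⁺ [Ne]3s²3p³.
The numbers (kJ/mol): P 1907, Na 4562, B 2427, K 3052, S 2252.
Hence IE_2: P < S < B < K < Na.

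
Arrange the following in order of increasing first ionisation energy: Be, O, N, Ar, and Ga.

Ga < Be < O < N < Ar

Across a period the outer electron is held more tightly (higher IE₁); down a group it sits in a higher shell, more shielded, and comes off more easily.
Neither a single period nor a single group — weigh both effects.
Be > Ga: the two effects oppose for this pair; the down-group effect wins (900 vs 579 kJ/mol).
O > Be: both are in period 2; the period trend gives O the larger value.
N > O: this pair runs against the simple trend — see the exception note.
Ar > N: period and group pull opposite ways; the across-period shift dominates (1521 vs 1402 kJ/mol).
Note the exception: N has a higher first ionization energy than O, contrary to the simple trend — pairing an electron in O's 2p⁴ costs repulsion energy, so O ionizes more easily than half-filled N (2p³).
Approximate values (kJ/mol): Be 900, N 1402, O 1314, Ar 1521, Ga 579.
So from lowest to highest: Ga < Be < O < N < Ar.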